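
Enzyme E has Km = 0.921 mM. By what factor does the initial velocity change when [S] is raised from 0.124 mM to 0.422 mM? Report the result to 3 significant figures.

The fractional saturations are [S]/(Km+[S]) = 0.124/1.045 = 0.1187 and 0.422/1.343 = 0.3142.
v₂/v₁ is just their ratio: 0.3142/0.1187 = 2.65.

2.65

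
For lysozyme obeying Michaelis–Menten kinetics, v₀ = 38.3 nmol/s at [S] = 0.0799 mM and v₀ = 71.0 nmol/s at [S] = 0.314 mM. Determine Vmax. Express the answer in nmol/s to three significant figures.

100 nmol/s

In reciprocal form, 1/v = (Km/Vmax)·(1/[S]) + 1/Vmax. The two points give (1/[S], 1/v) = (12.52, 0.02611) and (3.185, 0.01408).
Slope = (0.02611 − 0.01408)/(12.52 − 3.185) = 0.001289; intercept = 0.02611 − 0.001289×12.52 = 0.009980.
Vmax = 1/intercept = 100 nmol/s; Km = slope × Vmax = 0.001289 × 100 = 0.129 mM.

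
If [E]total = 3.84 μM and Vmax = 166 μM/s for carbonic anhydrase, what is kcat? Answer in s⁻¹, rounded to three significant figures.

43.2 s⁻¹

kcat = Vmax/[E]total = 166 μM/s / 3.84 μM = 43.2 s⁻¹.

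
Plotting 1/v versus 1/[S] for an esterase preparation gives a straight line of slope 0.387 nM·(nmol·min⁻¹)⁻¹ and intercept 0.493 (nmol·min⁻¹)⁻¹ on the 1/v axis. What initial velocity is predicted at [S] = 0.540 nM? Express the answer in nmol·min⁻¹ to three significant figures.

The y-intercept is 1/Vmax, so Vmax = 1/0.493 = 2.03 nmol·min⁻¹.
The slope is Km/Vmax, so Km = 0.387 × 2.03 = 0.785 nM.
Then v = 2.03 × 0.540/(0.785 + 0.540) = 0.827 nmol·min⁻¹.

0.827 nmol·min⁻¹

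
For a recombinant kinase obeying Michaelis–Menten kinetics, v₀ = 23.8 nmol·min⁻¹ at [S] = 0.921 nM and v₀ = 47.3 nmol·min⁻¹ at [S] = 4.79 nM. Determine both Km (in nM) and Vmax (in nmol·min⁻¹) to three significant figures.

Km = 1.47 nM; Vmax = 61.8 nmol·min⁻¹

From v = Vmax[S]/(Km+[S]), each point gives Vmax = v(Km+[S])/[S].
Equating: 23.8(Km+0.921)/0.921 = 47.3(Km+4.79)/4.79.
25.84·Km + 23.8 = 9.875·Km + 47.3, so (25.84 − 9.875)·Km = 47.3 − 23.8.
Km = 23.50/15.97 = 1.47 nM; then Vmax = 23.8(1.47+0.921)/0.921 = 61.8 nmol·min⁻¹.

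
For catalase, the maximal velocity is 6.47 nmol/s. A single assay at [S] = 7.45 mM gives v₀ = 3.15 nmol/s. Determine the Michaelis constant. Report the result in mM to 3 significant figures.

7.85 mM

From v = Vmax[S]/(Km+[S]), Km = [S](Vmax − v)/v.
Km = 7.45 × (6.47 − 3.15) / 3.15 = 24.73/3.15 = 7.85 mM.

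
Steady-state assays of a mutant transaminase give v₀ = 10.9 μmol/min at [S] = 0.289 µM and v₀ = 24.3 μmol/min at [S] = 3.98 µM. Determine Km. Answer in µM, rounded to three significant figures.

From v = Vmax[S]/(Km+[S]), each point gives Vmax = v(Km+[S])/[S].
Equating: 10.9(Km+0.289)/0.289 = 24.3(Km+3.98)/3.98.
37.72·Km + 10.9 = 6.106·Km + 24.3, so (37.72 − 6.106)·Km = 24.3 − 10.9.
Km = 13.40/31.61 = 0.424 µM; then Vmax = 10.9(0.424+0.289)/0.289 = 26.9 μmol/min.

0.424 µM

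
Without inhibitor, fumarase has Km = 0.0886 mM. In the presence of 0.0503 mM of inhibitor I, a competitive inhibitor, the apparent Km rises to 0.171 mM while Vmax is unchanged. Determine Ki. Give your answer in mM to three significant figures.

0.0541 mM

Competitive: Km,app = α·Km with α = 1 + [I]/Ki.
α = Km,app/Km = 0.171/0.0886 = 1.930.
Ki = [I]/(α − 1) = 0.0503/0.9300 = 0.0541 mM.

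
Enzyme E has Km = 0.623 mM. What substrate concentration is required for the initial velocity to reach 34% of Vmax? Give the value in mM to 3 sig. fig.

0.321 mM

v/Vmax = [S]/(Km+[S]) = 0.34, so [S] = Km·0.34/(1 − 0.34) = 0.623 × 0.5152.
[S] = 0.321 mM.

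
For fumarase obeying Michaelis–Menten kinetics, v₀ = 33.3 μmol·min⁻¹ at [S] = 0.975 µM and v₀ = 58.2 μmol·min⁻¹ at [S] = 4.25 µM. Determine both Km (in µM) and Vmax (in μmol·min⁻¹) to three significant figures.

From v = Vmax[S]/(Km+[S]), each point gives Vmax = v(Km+[S])/[S].
Equating: 33.3(Km+0.975)/0.975 = 58.2(Km+4.25)/4.25.
34.15·Km + 33.3 = 13.69·Km + 58.2, so (34.15 − 13.69)·Km = 58.2 − 33.3.
Km = 24.90/20.46 = 1.22 µM; then Vmax = 33.3(1.22+0.975)/0.975 = 74.9 μmol·min⁻¹.

Km = 1.22 µM; Vmax = 74.9 μmol·min⁻¹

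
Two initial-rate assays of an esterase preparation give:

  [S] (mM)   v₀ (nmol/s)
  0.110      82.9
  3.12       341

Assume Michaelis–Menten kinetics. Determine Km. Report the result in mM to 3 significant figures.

In reciprocal form, 1/v = (Km/Vmax)·(1/[S]) + 1/Vmax. The two points give (1/[S], 1/v) = (9.091, 0.01206) and (0.3205, 0.002933).
Slope = (0.01206 − 0.002933)/(9.091 − 0.3205) = 0.001041; intercept = 0.01206 − 0.001041×9.091 = 0.002599.
Vmax = 1/intercept = 385 nmol/s; Km = slope × Vmax = 0.001041 × 385 = 0.401 mM.

0.401 mM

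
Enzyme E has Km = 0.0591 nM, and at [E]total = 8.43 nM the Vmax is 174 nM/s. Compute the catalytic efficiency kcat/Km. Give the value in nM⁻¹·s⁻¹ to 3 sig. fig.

kcat = Vmax/[E]total = 174/8.43 = 20.6 s⁻¹.
kcat/Km = 20.6/0.0591 = 349 nM⁻¹·s⁻¹.

349 nM⁻¹·s⁻¹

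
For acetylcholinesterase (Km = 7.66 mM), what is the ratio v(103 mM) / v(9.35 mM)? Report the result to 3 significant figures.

The fractional saturations are [S]/(Km+[S]) = 9.35/17.01 = 0.5497 and 103/110.7 = 0.9308.
v₂/v₁ is just their ratio: 0.9308/0.5497 = 1.69.

1.69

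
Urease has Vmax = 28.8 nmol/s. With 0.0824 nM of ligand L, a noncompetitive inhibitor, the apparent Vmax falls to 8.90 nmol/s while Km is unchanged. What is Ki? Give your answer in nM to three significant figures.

0.0369 nM

Noncompetitive: Vmax,app = Vmax/α with α = 1 + [I]/Ki.
α = Vmax/Vmax,app = 28.8/8.90 = 3.236.
Ki = [I]/(α − 1) = 0.0824/2.236 = 0.0369 nM.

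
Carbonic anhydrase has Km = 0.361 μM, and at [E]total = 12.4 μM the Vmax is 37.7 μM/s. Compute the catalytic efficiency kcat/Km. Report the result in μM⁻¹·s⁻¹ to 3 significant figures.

kcat = Vmax/[E]total = 37.7/12.4 = 3.04 s⁻¹.
kcat/Km = 3.04/0.361 = 8.42 μM⁻¹·s⁻¹.

8.42 μM⁻¹·s⁻¹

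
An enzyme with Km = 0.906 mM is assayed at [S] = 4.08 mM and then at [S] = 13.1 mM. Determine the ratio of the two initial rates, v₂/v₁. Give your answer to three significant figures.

1.14

Since Vmax cancels, v₂/v₁ = [S]₂(Km+[S]₁) / [S]₁(Km+[S]₂).
= 13.1×(0.906+4.08) / (4.08×(0.906+13.1)) = 65.32/57.14 = 1.14.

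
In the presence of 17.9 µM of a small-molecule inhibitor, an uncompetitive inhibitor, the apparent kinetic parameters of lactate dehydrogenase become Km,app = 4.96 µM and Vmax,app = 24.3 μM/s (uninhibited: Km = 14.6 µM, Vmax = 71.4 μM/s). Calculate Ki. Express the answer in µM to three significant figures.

Uncompetitive: Vmax,app = Vmax/α (and Km,app = Km/α) with α = 1 + [I]/Ki.
α = Vmax/Vmax,app = 71.4/24.3 = 2.938.
Since α = 1 + [I]/Ki, [I]/Ki = 2.938 − 1 = 1.938 and Ki = 17.9/1.938 = 9.24 µM.

9.24 µM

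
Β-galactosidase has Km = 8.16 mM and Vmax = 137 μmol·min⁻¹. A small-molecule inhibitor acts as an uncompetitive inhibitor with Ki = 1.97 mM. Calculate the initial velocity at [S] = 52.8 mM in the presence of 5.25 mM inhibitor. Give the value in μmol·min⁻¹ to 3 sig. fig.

35.9 μmol·min⁻¹

With α = 1 + [I]/Ki = 1 + 5.25/1.97 = 3.665, the uncompetitive rate law is v = (Vmax/α)·[S] / (Km/α + [S]).
v = (137/3.665)×52.8 / (8.16/3.665 + 52.8) = 1974/55.03 = 35.9 μmol·min⁻¹.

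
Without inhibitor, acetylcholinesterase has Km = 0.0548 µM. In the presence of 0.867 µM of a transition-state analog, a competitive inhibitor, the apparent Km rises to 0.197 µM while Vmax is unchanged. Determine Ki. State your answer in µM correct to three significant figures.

Competitive: Km,app = α·Km with α = 1 + [I]/Ki.
α = Km,app/Km = 0.197/0.0548 = 3.595.
Ki = [I]/(α − 1) = 0.867/2.595 = 0.334 µM.

0.334 µM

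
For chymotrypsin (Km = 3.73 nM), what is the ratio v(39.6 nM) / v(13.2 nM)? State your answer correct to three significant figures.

1.17

The fractional saturations are [S]/(Km+[S]) = 13.2/16.93 = 0.7797 and 39.6/43.33 = 0.9139.
v₂/v₁ is just their ratio: 0.9139/0.7797 = 1.17.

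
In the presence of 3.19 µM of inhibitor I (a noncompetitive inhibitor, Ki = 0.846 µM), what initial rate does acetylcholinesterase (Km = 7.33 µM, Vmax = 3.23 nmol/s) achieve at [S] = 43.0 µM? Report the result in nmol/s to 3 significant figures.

0.578 nmol/s

α = 1 + [I]/Ki = 1 + 3.19/0.846 = 4.771.
For a noncompetitive inhibitor, Vmax is reduced to Vmax/α while Km is unchanged: Km,app = 7.33 µM, Vmax,app = 0.677 nmol/s.
v = Vmax,app·[S]/(Km,app + [S]) = 0.677 × 43.0/(7.33 + 43.0) = 0.578 nmol/s.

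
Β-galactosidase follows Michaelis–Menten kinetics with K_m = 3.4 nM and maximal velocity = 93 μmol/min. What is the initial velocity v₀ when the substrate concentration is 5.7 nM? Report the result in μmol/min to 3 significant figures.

v = Vmax·[S]/(Km + [S]) = 93 × 5.7 / (3.4 + 5.7)
  = 530.1 / 9.100 = 58.3 μmol/min.

58.3 μmol/min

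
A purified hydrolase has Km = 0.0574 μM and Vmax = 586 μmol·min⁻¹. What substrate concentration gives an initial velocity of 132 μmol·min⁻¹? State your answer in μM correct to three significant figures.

The required fractional saturation is v/Vmax = 132/586 = 0.2253.
Then [S]/(Km+[S]) = 0.2253 ⇒ [S] = 0.0574 × 0.2253/(1 − 0.2253) = 0.0167 μM.

0.0167 μM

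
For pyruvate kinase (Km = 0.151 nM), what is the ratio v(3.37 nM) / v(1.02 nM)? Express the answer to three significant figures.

Since Vmax cancels, v₂/v₁ = [S]₂(Km+[S]₁) / [S]₁(Km+[S]₂).
= 3.37×(0.151+1.02) / (1.02×(0.151+3.37)) = 3.946/3.591 = 1.10.

1.10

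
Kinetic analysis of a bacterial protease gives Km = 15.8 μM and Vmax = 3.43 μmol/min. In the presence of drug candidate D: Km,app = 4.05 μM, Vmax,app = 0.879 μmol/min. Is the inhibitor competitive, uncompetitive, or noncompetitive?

uncompetitive

Both Km and Vmax decrease by the same factor (~3.90-fold) — characteristic of uncompetitive inhibition.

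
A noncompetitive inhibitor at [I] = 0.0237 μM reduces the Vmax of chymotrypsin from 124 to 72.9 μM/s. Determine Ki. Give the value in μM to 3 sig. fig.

Noncompetitive: Vmax,app = Vmax/α with α = 1 + [I]/Ki.
α = Vmax/Vmax,app = 124/72.9 = 1.701.
Ki = [I]/(α − 1) = 0.0237/0.7010 = 0.0338 μM.

0.0338 μM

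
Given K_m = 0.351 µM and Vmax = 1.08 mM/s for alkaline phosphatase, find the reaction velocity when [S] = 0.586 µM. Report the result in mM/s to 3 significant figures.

[S]/(Km+[S]) = 0.586/0.9370 = 0.6254, the fractional saturation.
v = 0.6254 × Vmax = 0.6254 × 1.08 = 0.675 mM/s.

0.675 mM/s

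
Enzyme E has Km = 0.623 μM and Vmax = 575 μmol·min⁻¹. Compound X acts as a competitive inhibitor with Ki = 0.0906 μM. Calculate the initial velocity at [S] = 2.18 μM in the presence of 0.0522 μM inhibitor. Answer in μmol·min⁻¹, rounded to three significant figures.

With α = 1 + [I]/Ki = 1 + 0.0522/0.0906 = 1.576, the competitive rate law is v = Vmax[S] / (αKm + [S]).
v = 575×2.18 / (1.576×0.623 + 2.18) = 1254/3.162 = 396 μmol·min⁻¹.

396 μmol·min⁻¹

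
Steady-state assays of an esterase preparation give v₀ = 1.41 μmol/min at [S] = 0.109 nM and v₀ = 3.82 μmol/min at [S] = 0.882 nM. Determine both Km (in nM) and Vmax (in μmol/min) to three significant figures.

Km = 0.280 nM; Vmax = 5.03 μmol/min

From v = Vmax[S]/(Km+[S]), each point gives Vmax = v(Km+[S])/[S].
Equating: 1.41(Km+0.109)/0.109 = 3.82(Km+0.882)/0.882.
12.94·Km + 1.41 = 4.331·Km + 3.82, so (12.94 − 4.331)·Km = 3.82 − 1.41.
Km = 2.410/8.605 = 0.280 nM; then Vmax = 1.41(0.280+0.109)/0.109 = 5.03 μmol/min.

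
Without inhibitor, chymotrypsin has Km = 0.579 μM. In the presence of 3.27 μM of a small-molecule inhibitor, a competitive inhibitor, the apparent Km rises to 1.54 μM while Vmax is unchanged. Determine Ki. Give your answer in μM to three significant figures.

Competitive: Km,app = α·Km with α = 1 + [I]/Ki.
α = Km,app/Km = 1.54/0.579 = 2.660.
Ki = [I]/(α − 1) = 3.27/1.660 = 1.97 μM.

1.97 μM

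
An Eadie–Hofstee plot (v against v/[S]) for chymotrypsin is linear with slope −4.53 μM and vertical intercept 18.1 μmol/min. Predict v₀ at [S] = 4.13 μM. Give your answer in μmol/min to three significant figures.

In the Eadie–Hofstee form v = Vmax − Km·(v/[S]), the slope is −Km and the intercept is Vmax, so Km = 4.53 μM and Vmax = 18.1 μmol/min.
v = 18.1 × 4.13/(4.53 + 4.13) = 8.63 μmol/min.

8.63 μmol/min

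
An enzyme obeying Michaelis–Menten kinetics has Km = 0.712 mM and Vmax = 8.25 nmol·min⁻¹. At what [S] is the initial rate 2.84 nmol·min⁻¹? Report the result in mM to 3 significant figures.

0.374 mM

Rearranging v = Vmax[S]/(Km+[S]) gives [S] = Km·v/(Vmax − v).
[S] = 0.712 × 2.84 / (8.25 − 2.84) = 2.022/5.410 = 0.374 mM.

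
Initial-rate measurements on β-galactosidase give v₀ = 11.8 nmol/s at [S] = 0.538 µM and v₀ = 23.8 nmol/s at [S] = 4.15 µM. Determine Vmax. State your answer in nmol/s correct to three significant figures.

28.0 nmol/s

From v = Vmax[S]/(Km+[S]), each point gives Vmax = v(Km+[S])/[S].
Equating: 11.8(Km+0.538)/0.538 = 23.8(Km+4.15)/4.15.
21.93·Km + 11.8 = 5.735·Km + 23.8, so (21.93 − 5.735)·Km = 23.8 − 11.8.
Km = 12.00/16.20 = 0.741 µM; then Vmax = 11.8(0.741+0.538)/0.538 = 28.0 nmol/s.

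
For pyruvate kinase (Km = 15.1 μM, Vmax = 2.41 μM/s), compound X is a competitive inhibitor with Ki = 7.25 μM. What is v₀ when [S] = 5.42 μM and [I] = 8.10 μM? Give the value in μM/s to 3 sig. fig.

α = 1 + [I]/Ki = 1 + 8.10/7.25 = 2.117.
For a competitive inhibitor, Vmax is unchanged and the apparent Km becomes α·Km: Km,app = 32.0 μM, Vmax,app = 2.41 μM/s.
v = Vmax,app·[S]/(Km,app + [S]) = 2.41 × 5.42/(32.0 + 5.42) = 0.349 μM/s.

0.349 μM/s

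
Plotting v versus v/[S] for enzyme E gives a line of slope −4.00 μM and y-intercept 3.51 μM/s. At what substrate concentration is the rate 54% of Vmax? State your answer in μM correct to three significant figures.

4.70 μM

The Eadie–Hofstee slope gives Km = 4.00 μM (slope = −Km).
v/Vmax = [S]/(Km+[S]) = 0.54 ⇒ [S] = Km·0.54/(1−0.54) = 4.00 × 1.174 = 4.70 μM.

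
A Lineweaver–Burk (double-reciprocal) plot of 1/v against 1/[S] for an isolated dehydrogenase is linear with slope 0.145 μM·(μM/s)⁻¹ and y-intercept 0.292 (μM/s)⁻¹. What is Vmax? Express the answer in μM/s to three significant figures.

The y-intercept of a Lineweaver–Burk plot equals 1/Vmax, so Vmax = 1/0.292 = 3.42 μM/s.

3.42 μM/s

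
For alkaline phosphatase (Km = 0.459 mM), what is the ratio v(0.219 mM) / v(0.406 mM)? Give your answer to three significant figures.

0.688

Since Vmax cancels, v₂/v₁ = [S]₂(Km+[S]₁) / [S]₁(Km+[S]₂).
= 0.219×(0.459+0.406) / (0.406×(0.459+0.219)) = 0.1894/0.2753 = 0.688.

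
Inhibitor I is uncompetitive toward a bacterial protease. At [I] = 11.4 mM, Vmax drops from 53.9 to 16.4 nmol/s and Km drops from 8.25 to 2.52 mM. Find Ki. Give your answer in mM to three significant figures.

Uncompetitive: Vmax,app = Vmax/α (and Km,app = Km/α) with α = 1 + [I]/Ki.
α = Vmax/Vmax,app = 53.9/16.4 = 3.287.
Since α = 1 + [I]/Ki, [I]/Ki = 3.287 − 1 = 2.287 and Ki = 11.4/2.287 = 4.99 mM.

4.99 mM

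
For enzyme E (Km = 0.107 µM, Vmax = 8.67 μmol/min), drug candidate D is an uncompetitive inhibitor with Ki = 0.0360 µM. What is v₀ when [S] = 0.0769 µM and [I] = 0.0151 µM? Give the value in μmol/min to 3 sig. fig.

3.08 μmol/min

With α = 1 + [I]/Ki = 1 + 0.0151/0.0360 = 1.419, the uncompetitive rate law is v = (Vmax/α)·[S] / (Km/α + [S]).
v = (8.67/1.419)×0.0769 / (0.107/1.419 + 0.0769) = 0.4697/0.1523 = 3.08 μmol/min.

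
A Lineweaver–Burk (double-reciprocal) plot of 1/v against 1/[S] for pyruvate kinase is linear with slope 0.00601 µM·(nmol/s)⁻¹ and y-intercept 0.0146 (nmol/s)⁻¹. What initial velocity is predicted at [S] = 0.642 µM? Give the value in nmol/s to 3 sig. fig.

The y-intercept is 1/Vmax, so Vmax = 1/0.0146 = 68.5 nmol/s.
The slope is Km/Vmax, so Km = 0.00601 × 68.5 = 0.412 µM.
Then v = 68.5 × 0.642/(0.412 + 0.642) = 41.7 nmol/s.

41.7 nmol/s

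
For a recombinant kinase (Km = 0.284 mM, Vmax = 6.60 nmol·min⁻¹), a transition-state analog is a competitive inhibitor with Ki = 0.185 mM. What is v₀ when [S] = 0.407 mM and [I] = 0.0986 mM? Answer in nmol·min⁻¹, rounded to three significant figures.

3.19 nmol·min⁻¹

α = 1 + [I]/Ki = 1 + 0.0986/0.185 = 1.533.
For a competitive inhibitor, Vmax is unchanged and the apparent Km becomes α·Km: Km,app = 0.435 mM, Vmax,app = 6.60 nmol·min⁻¹.
v = Vmax,app·[S]/(Km,app + [S]) = 6.60 × 0.407/(0.435 + 0.407) = 3.19 nmol·min⁻¹.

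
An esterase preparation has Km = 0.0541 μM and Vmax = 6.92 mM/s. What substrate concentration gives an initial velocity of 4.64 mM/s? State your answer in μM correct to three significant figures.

The required fractional saturation is v/Vmax = 4.64/6.92 = 0.6705.
Then [S]/(Km+[S]) = 0.6705 ⇒ [S] = 0.0541 × 0.6705/(1 − 0.6705) = 0.110 μM.

0.110 μM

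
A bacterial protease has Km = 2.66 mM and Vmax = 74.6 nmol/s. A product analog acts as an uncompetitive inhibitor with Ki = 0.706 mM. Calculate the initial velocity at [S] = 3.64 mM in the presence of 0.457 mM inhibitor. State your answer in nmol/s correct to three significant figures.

31.4 nmol/s

α = 1 + [I]/Ki = 1 + 0.457/0.706 = 1.647.
For an uncompetitive inhibitor, both parameters are divided by α, giving Vmax/α and Km/α: Km,app = 1.61 mM, Vmax,app = 45.3 nmol/s.
v = Vmax,app·[S]/(Km,app + [S]) = 45.3 × 3.64/(1.61 + 3.64) = 31.4 nmol/s.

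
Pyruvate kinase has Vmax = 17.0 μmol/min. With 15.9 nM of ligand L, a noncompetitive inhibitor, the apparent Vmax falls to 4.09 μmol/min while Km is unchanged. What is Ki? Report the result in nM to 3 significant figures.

Noncompetitive: Vmax,app = Vmax/α with α = 1 + [I]/Ki.
α = Vmax/Vmax,app = 17.0/4.09 = 4.156.
Since α = 1 + [I]/Ki, [I]/Ki = 4.156 − 1 = 3.156 and Ki = 15.9/3.156 = 5.04 nM.

5.04 nM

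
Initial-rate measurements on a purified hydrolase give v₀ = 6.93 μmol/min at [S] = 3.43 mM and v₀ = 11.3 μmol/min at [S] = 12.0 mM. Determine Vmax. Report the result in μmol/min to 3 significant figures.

15.1 μmol/min

From v = Vmax[S]/(Km+[S]), each point gives Vmax = v(Km+[S])/[S].
Equating: 6.93(Km+3.43)/3.43 = 11.3(Km+12.0)/12.0.
2.020·Km + 6.93 = 0.9417·Km + 11.3, so (2.020 − 0.9417)·Km = 11.3 − 6.93.
Km = 4.370/1.079 = 4.05 mM; then Vmax = 6.93(4.05+3.43)/3.43 = 15.1 μmol/min.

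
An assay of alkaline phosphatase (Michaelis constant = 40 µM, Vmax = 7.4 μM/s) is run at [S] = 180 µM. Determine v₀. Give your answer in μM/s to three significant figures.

[S]/(Km+[S]) = 180/220.0 = 0.8182, the fractional saturation.
v = 0.8182 × Vmax = 0.8182 × 7.4 = 6.05 μM/s.

6.05 μM/s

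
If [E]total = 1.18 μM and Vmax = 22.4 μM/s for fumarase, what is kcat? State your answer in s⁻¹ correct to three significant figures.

19.0 s⁻¹

kcat = Vmax/[E]total = 22.4 μM/s / 1.18 μM = 19.0 s⁻¹.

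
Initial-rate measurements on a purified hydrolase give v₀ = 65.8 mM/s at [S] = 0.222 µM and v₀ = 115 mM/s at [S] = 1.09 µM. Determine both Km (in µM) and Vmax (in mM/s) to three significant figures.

Km = 0.258 µM; Vmax = 142 mM/s

From v = Vmax[S]/(Km+[S]), each point gives Vmax = v(Km+[S])/[S].
Equating: 65.8(Km+0.222)/0.222 = 115(Km+1.09)/1.09.
296.4·Km + 65.8 = 105.5·Km + 115, so (296.4 − 105.5)·Km = 115 − 65.8.
Km = 49.20/190.9 = 0.258 µM; then Vmax = 65.8(0.258+0.222)/0.222 = 142 mM/s.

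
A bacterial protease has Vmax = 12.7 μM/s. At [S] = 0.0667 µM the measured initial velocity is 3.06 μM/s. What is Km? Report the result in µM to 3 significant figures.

0.210 µM

v/Vmax = 3.06/12.7 = 0.2409 = [S]/(Km+[S]).
So Km + [S] = [S]/0.2409 = 0.2768 µM, giving Km = 0.2768 − 0.0667 = 0.210 µM.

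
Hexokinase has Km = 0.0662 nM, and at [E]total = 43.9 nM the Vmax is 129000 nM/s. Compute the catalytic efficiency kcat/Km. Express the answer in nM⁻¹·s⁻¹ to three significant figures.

kcat = Vmax/[E]total = 129000/43.9 = 2940 s⁻¹.
kcat/Km = 2940/0.0662 = 44400 nM⁻¹·s⁻¹.

44400 nM⁻¹·s⁻¹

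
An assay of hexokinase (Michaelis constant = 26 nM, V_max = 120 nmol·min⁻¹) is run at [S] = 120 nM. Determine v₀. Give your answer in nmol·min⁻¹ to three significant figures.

98.6 nmol·min⁻¹

[S]/(Km+[S]) = 120/146.0 = 0.8219, the fractional saturation.
v = 0.8219 × Vmax = 0.8219 × 120 = 98.6 nmol·min⁻¹.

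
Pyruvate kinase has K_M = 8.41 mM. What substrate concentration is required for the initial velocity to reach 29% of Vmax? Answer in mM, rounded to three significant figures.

3.44 mM

v/Vmax = [S]/(Km+[S]) = 0.29, so [S] = Km·0.29/(1 − 0.29) = 8.41 × 0.4085.
[S] = 3.44 mM.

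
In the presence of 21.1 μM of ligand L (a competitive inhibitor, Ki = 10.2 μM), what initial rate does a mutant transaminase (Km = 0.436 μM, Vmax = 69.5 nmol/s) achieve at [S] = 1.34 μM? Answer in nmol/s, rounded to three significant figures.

34.8 nmol/s

With α = 1 + [I]/Ki = 1 + 21.1/10.2 = 3.069, the competitive rate law is v = Vmax[S] / (αKm + [S]).
v = 69.5×1.34 / (3.069×0.436 + 1.34) = 93.13/2.678 = 34.8 nmol/s.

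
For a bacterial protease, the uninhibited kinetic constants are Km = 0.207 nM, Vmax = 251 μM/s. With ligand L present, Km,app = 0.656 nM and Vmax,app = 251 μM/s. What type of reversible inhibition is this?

Km increases (0.207 → 0.656 nM) while Vmax is unchanged — the hallmark of competitive inhibition.

competitive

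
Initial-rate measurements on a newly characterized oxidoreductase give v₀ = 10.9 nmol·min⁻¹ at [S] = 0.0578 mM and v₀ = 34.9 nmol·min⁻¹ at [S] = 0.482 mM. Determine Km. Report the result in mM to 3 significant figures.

From v = Vmax[S]/(Km+[S]), each point gives Vmax = v(Km+[S])/[S].
Equating: 10.9(Km+0.0578)/0.0578 = 34.9(Km+0.482)/0.482.
188.6·Km + 10.9 = 72.41·Km + 34.9, so (188.6 − 72.41)·Km = 34.9 − 10.9.
Km = 24.00/116.2 = 0.207 mM; then Vmax = 10.9(0.207+0.0578)/0.0578 = 49.9 nmol·min⁻¹.

0.207 mM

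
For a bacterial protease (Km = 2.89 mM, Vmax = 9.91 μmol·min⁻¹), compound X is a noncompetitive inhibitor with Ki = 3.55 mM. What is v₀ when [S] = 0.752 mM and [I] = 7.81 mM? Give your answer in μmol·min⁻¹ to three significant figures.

0.639 μmol·min⁻¹

α = 1 + [I]/Ki = 1 + 7.81/3.55 = 3.200.
For a noncompetitive inhibitor, Vmax is reduced to Vmax/α while Km is unchanged: Km,app = 2.89 mM, Vmax,app = 3.10 μmol·min⁻¹.
v = Vmax,app·[S]/(Km,app + [S]) = 3.10 × 0.752/(2.89 + 0.752) = 0.639 μmol·min⁻¹.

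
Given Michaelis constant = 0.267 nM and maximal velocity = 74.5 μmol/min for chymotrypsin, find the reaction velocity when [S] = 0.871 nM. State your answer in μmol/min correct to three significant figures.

57.0 μmol/min

v = Vmax·[S]/(Km + [S]) = 74.5 × 0.871 / (0.267 + 0.871)
  = 64.89 / 1.138 = 57.0 μmol/min.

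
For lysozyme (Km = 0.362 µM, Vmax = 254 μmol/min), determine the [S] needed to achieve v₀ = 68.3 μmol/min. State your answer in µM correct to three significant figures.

0.133 µM

The required fractional saturation is v/Vmax = 68.3/254 = 0.2689.
Then [S]/(Km+[S]) = 0.2689 ⇒ [S] = 0.362 × 0.2689/(1 − 0.2689) = 0.133 µM.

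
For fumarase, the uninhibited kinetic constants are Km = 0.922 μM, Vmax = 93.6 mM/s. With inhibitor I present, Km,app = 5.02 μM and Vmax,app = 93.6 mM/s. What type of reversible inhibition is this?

competitive

Km increases (0.922 → 5.02 μM) while Vmax is unchanged — the hallmark of competitive inhibition.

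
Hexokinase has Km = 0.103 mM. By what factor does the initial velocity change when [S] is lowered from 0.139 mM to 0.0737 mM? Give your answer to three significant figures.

0.726

Since Vmax cancels, v₂/v₁ = [S]₂(Km+[S]₁) / [S]₁(Km+[S]₂).
= 0.0737×(0.103+0.139) / (0.139×(0.103+0.0737)) = 0.01784/0.02456 = 0.726.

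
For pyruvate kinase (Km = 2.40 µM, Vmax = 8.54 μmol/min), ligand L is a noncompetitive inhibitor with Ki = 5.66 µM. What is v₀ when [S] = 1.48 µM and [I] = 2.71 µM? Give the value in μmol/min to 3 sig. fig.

With α = 1 + [I]/Ki = 1 + 2.71/5.66 = 1.479, the noncompetitive rate law is v = (Vmax/α)·[S] / (Km + [S]).
v = (8.54/1.479)×1.48 / (2.40 + 1.48) = 8.547/3.880 = 2.20 μmol/min.

2.20 μmol/min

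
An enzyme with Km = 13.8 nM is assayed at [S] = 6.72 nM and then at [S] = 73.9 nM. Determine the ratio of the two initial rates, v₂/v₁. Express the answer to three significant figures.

2.57

The fractional saturations are [S]/(Km+[S]) = 6.72/20.52 = 0.3275 and 73.9/87.70 = 0.8426.
v₂/v₁ is just their ratio: 0.8426/0.3275 = 2.57.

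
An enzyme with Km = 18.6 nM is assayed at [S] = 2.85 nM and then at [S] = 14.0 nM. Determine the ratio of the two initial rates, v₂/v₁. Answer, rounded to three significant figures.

The fractional saturations are [S]/(Km+[S]) = 2.85/21.45 = 0.1329 and 14.0/32.60 = 0.4294.
v₂/v₁ is just their ratio: 0.4294/0.1329 = 3.23.

3.23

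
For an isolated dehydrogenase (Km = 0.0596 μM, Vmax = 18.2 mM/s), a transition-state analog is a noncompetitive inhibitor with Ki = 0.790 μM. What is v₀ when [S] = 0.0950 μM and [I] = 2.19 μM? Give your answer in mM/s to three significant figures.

2.96 mM/s

With α = 1 + [I]/Ki = 1 + 2.19/0.790 = 3.772, the noncompetitive rate law is v = (Vmax/α)·[S] / (Km + [S]).
v = (18.2/3.772)×0.0950 / (0.0596 + 0.0950) = 0.4584/0.1546 = 2.96 mM/s.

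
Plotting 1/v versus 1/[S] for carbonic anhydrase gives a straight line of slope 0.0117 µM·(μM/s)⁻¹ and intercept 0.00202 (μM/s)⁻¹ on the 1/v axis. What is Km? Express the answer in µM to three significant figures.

5.79 µM

y-intercept = 1/Vmax ⇒ Vmax = 495 μM/s; slope = Km/Vmax ⇒ Km = slope × Vmax.
Km = 0.0117 × 495 = 5.79 µM.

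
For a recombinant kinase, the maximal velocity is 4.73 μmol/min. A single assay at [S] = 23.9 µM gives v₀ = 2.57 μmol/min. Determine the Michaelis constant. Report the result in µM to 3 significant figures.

20.1 µM

From v = Vmax[S]/(Km+[S]), Km = [S](Vmax − v)/v.
Km = 23.9 × (4.73 − 2.57) / 2.57 = 51.62/2.57 = 20.1 µM.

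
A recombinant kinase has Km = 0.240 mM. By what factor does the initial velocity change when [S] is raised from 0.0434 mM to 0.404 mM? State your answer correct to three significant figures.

4.10

The fractional saturations are [S]/(Km+[S]) = 0.0434/0.2834 = 0.1531 and 0.404/0.6440 = 0.6273.
v₂/v₁ is just their ratio: 0.6273/0.1531 = 4.10.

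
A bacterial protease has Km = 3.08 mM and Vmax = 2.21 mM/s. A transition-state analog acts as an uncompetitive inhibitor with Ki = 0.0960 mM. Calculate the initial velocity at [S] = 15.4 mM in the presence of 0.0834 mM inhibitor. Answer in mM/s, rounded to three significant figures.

α = 1 + [I]/Ki = 1 + 0.0834/0.0960 = 1.869.
For an uncompetitive inhibitor, both parameters are divided by α, giving Vmax/α and Km/α: Km,app = 1.65 mM, Vmax,app = 1.18 mM/s.
v = Vmax,app·[S]/(Km,app + [S]) = 1.18 × 15.4/(1.65 + 15.4) = 1.07 mM/s.

1.07 mM/s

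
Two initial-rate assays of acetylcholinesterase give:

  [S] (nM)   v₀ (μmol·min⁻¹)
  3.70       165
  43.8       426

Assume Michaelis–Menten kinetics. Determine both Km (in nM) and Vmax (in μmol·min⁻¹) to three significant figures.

In reciprocal form, 1/v = (Km/Vmax)·(1/[S]) + 1/Vmax. The two points give (1/[S], 1/v) = (0.2703, 0.006061) and (0.02283, 0.002347).
Slope = (0.006061 − 0.002347)/(0.2703 − 0.02283) = 0.01501; intercept = 0.006061 − 0.01501×0.2703 = 0.002005.
Vmax = 1/intercept = 499 μmol·min⁻¹; Km = slope × Vmax = 0.01501 × 499 = 7.49 nM.

Km = 7.49 nM; Vmax = 499 μmol·min⁻¹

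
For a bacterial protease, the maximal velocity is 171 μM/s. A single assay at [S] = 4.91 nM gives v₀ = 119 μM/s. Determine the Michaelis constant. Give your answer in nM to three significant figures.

From v = Vmax[S]/(Km+[S]), Km = [S](Vmax − v)/v.
Km = 4.91 × (171 − 119) / 119 = 255.3/119 = 2.15 nM.

2.15 nM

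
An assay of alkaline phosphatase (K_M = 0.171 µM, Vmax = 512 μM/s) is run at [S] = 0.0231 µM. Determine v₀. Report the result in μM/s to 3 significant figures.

60.9 μM/s

[S]/(Km+[S]) = 0.0231/0.1941 = 0.1190, the fractional saturation.
v = 0.1190 × Vmax = 0.1190 × 512 = 60.9 μM/s.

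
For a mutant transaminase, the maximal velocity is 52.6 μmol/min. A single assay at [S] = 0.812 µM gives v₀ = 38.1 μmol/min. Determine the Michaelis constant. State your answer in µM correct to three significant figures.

0.309 µM

From v = Vmax[S]/(Km+[S]), Km = [S](Vmax − v)/v.
Km = 0.812 × (52.6 − 38.1) / 38.1 = 11.77/38.1 = 0.309 µM.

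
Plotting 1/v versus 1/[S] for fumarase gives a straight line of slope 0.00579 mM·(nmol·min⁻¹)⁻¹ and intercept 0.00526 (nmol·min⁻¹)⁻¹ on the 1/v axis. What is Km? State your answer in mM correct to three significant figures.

y-intercept = 1/Vmax ⇒ Vmax = 190 nmol·min⁻¹; slope = Km/Vmax ⇒ Km = slope × Vmax.
Km = 0.00579 × 190 = 1.10 mM.

1.10 mM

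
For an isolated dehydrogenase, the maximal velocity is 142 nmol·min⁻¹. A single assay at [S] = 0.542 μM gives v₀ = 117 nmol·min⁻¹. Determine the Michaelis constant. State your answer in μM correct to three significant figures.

0.116 μM

v/Vmax = 117/142 = 0.8239 = [S]/(Km+[S]).
So Km + [S] = [S]/0.8239 = 0.6578 μM, giving Km = 0.6578 − 0.542 = 0.116 μM.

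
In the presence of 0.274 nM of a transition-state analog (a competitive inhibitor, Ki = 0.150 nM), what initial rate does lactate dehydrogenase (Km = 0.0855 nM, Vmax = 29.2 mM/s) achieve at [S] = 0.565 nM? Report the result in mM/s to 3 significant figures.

α = 1 + [I]/Ki = 1 + 0.274/0.150 = 2.827.
For a competitive inhibitor, Vmax is unchanged and the apparent Km becomes α·Km: Km,app = 0.242 nM, Vmax,app = 29.2 mM/s.
v = Vmax,app·[S]/(Km,app + [S]) = 29.2 × 0.565/(0.242 + 0.565) = 20.5 mM/s.

20.5 mM/s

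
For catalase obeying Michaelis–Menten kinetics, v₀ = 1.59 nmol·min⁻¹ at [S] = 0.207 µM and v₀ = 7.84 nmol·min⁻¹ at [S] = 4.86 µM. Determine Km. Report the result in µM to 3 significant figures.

1.03 µM

From v = Vmax[S]/(Km+[S]), each point gives Vmax = v(Km+[S])/[S].
Equating: 1.59(Km+0.207)/0.207 = 7.84(Km+4.86)/4.86.
7.681·Km + 1.59 = 1.613·Km + 7.84, so (7.681 − 1.613)·Km = 7.84 − 1.59.
Km = 6.250/6.068 = 1.03 µM; then Vmax = 1.59(1.03+0.207)/0.207 = 9.50 nmol·min⁻¹.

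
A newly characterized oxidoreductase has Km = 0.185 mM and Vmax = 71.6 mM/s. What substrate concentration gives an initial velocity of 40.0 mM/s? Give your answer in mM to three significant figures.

0.234 mM

Rearranging v = Vmax[S]/(Km+[S]) gives [S] = Km·v/(Vmax − v).
[S] = 0.185 × 40.0 / (71.6 − 40.0) = 7.400/31.60 = 0.234 mM.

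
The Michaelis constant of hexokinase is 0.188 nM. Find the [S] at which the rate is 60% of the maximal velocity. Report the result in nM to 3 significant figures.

0.282 nM

v/Vmax = [S]/(Km+[S]) = 0.6, so [S] = Km·0.6/(1 − 0.6) = 0.188 × 1.500.
[S] = 0.282 nM.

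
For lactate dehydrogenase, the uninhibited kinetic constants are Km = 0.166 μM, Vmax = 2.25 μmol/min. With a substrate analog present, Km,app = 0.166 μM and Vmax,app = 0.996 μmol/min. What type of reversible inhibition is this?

Vmax decreases (2.25 → 0.996 μmol/min) while Km is unchanged — pure noncompetitive inhibition.

noncompetitive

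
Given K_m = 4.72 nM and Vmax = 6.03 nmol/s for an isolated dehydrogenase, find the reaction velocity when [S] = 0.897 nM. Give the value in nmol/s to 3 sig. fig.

[S]/(Km+[S]) = 0.897/5.617 = 0.1597, the fractional saturation.
v = 0.1597 × Vmax = 0.1597 × 6.03 = 0.963 nmol/s.

0.963 nmol/s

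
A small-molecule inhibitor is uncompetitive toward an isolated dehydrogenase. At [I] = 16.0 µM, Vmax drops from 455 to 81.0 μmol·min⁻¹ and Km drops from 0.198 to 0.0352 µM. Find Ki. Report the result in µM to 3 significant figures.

3.47 µM

Uncompetitive: Vmax,app = Vmax/α (and Km,app = Km/α) with α = 1 + [I]/Ki.
α = Vmax/Vmax,app = 455/81.0 = 5.617.
Ki = [I]/(α − 1) = 16.0/4.617 = 3.47 µM.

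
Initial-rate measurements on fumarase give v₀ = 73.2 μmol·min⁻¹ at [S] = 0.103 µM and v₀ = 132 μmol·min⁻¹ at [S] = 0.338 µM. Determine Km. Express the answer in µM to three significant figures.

In reciprocal form, 1/v = (Km/Vmax)·(1/[S]) + 1/Vmax. The two points give (1/[S], 1/v) = (9.709, 0.01366) and (2.959, 0.007576).
Slope = (0.01366 − 0.007576)/(9.709 − 2.959) = 0.0009015; intercept = 0.01366 − 0.0009015×9.709 = 0.004909.
Vmax = 1/intercept = 204 μmol·min⁻¹; Km = slope × Vmax = 0.0009015 × 204 = 0.184 µM.

0.184 µM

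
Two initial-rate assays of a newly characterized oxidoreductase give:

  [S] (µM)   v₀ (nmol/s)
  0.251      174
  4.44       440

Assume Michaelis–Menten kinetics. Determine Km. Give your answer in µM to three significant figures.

0.448 µM

From v = Vmax[S]/(Km+[S]), each point gives Vmax = v(Km+[S])/[S].
Equating: 174(Km+0.251)/0.251 = 440(Km+4.44)/4.44.
693.2·Km + 174 = 99.10·Km + 440, so (693.2 − 99.10)·Km = 440 − 174.
Km = 266.0/594.1 = 0.448 µM; then Vmax = 174(0.448+0.251)/0.251 = 484 nmol/s.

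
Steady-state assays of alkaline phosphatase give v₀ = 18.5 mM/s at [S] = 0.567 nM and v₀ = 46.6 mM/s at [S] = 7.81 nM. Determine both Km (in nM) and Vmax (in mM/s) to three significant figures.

In reciprocal form, 1/v = (Km/Vmax)·(1/[S]) + 1/Vmax. The two points give (1/[S], 1/v) = (1.764, 0.05405) and (0.1280, 0.02146).
Slope = (0.05405 − 0.02146)/(1.764 − 0.1280) = 0.01993; intercept = 0.05405 − 0.01993×1.764 = 0.01891.
Vmax = 1/intercept = 52.9 mM/s; Km = slope × Vmax = 0.01993 × 52.9 = 1.05 nM.

Km = 1.05 nM; Vmax = 52.9 mM/s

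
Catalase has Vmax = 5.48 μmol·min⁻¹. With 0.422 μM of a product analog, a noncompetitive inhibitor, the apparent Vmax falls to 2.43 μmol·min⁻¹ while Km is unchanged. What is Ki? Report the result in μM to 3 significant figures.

Noncompetitive: Vmax,app = Vmax/α with α = 1 + [I]/Ki.
α = Vmax/Vmax,app = 5.48/2.43 = 2.255.
Ki = [I]/(α − 1) = 0.422/1.255 = 0.336 μM.

0.336 μM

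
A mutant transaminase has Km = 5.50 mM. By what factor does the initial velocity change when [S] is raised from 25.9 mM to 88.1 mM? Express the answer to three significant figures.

Since Vmax cancels, v₂/v₁ = [S]₂(Km+[S]₁) / [S]₁(Km+[S]₂).
= 88.1×(5.50+25.9) / (25.9×(5.50+88.1)) = 2766/2424 = 1.14.

1.14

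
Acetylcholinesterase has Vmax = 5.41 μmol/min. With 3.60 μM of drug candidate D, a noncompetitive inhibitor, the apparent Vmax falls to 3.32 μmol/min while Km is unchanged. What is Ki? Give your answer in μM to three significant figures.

Noncompetitive: Vmax,app = Vmax/α with α = 1 + [I]/Ki.
α = Vmax/Vmax,app = 5.41/3.32 = 1.630.
Ki = [I]/(α − 1) = 3.60/0.6295 = 5.72 μM.

5.72 μM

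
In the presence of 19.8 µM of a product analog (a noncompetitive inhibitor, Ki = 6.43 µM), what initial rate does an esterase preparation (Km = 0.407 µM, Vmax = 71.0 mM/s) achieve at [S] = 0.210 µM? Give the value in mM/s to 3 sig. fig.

α = 1 + [I]/Ki = 1 + 19.8/6.43 = 4.079.
For a noncompetitive inhibitor, Vmax is reduced to Vmax/α while Km is unchanged: Km,app = 0.407 µM, Vmax,app = 17.4 mM/s.
v = Vmax,app·[S]/(Km,app + [S]) = 17.4 × 0.210/(0.407 + 0.210) = 5.92 mM/s.

5.92 mM/s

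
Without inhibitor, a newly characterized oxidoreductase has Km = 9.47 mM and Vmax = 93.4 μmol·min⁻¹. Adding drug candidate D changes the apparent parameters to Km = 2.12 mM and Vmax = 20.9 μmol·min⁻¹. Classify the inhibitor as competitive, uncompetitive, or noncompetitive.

Both Km and Vmax decrease by the same factor (~4.46-fold) — characteristic of uncompetitive inhibition.

uncompetitive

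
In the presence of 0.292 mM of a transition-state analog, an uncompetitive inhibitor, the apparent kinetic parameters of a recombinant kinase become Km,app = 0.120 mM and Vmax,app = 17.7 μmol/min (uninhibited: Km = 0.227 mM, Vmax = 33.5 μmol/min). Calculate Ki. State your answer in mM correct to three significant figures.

0.327 mM

Uncompetitive: Vmax,app = Vmax/α (and Km,app = Km/α) with α = 1 + [I]/Ki.
α = Vmax/Vmax,app = 33.5/17.7 = 1.893.
Since α = 1 + [I]/Ki, [I]/Ki = 1.893 − 1 = 0.8927 and Ki = 0.292/0.8927 = 0.327 mM.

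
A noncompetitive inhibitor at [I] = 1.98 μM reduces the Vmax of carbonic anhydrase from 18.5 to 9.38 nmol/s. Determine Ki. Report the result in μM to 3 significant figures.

Noncompetitive: Vmax,app = Vmax/α with α = 1 + [I]/Ki.
α = Vmax/Vmax,app = 18.5/9.38 = 1.972.
Ki = [I]/(α − 1) = 1.98/0.9723 = 2.04 μM.

2.04 μM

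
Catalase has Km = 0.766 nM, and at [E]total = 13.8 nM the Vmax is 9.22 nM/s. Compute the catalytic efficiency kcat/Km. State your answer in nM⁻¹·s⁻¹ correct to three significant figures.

kcat = Vmax/[E]total = 9.22/13.8 = 0.668 s⁻¹.
kcat/Km = 0.668/0.766 = 0.872 nM⁻¹·s⁻¹.

0.872 nM⁻¹·s⁻¹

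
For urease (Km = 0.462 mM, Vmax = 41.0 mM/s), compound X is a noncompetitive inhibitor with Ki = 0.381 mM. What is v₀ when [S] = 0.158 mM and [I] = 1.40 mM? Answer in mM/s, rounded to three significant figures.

2.24 mM/s

α = 1 + [I]/Ki = 1 + 1.40/0.381 = 4.675.
For a noncompetitive inhibitor, Vmax is reduced to Vmax/α while Km is unchanged: Km,app = 0.462 mM, Vmax,app = 8.77 mM/s.
v = Vmax,app·[S]/(Km,app + [S]) = 8.77 × 0.158/(0.462 + 0.158) = 2.24 mM/s.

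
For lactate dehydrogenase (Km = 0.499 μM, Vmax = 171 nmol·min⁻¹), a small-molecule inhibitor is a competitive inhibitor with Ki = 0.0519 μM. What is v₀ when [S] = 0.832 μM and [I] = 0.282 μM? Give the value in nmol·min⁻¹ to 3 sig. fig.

With α = 1 + [I]/Ki = 1 + 0.282/0.0519 = 6.434, the competitive rate law is v = Vmax[S] / (αKm + [S]).
v = 171×0.832 / (6.434×0.499 + 0.832) = 142.3/4.042 = 35.2 nmol·min⁻¹.

35.2 nmol·min⁻¹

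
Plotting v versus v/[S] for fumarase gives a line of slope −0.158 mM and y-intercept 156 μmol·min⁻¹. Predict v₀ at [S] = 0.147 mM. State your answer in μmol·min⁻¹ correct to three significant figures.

75.2 μmol·min⁻¹

In the Eadie–Hofstee form v = Vmax − Km·(v/[S]), the slope is −Km and the intercept is Vmax, so Km = 0.158 mM and Vmax = 156 μmol·min⁻¹.
v = 156 × 0.147/(0.158 + 0.147) = 75.2 μmol·min⁻¹.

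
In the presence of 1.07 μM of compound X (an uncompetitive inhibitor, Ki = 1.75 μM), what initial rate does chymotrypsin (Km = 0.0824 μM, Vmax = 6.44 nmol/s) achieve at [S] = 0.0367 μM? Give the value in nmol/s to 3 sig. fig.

1.67 nmol/s

α = 1 + [I]/Ki = 1 + 1.07/1.75 = 1.611.
For an uncompetitive inhibitor, both parameters are divided by α, giving Vmax/α and Km/α: Km,app = 0.0511 μM, Vmax,app = 4.00 nmol/s.
v = Vmax,app·[S]/(Km,app + [S]) = 4.00 × 0.0367/(0.0511 + 0.0367) = 1.67 nmol/s.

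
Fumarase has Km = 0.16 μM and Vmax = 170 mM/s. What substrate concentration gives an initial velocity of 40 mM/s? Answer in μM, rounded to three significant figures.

0.0492 μM

The required fractional saturation is v/Vmax = 40/170 = 0.2353.
Then [S]/(Km+[S]) = 0.2353 ⇒ [S] = 0.16 × 0.2353/(1 − 0.2353) = 0.0492 μM.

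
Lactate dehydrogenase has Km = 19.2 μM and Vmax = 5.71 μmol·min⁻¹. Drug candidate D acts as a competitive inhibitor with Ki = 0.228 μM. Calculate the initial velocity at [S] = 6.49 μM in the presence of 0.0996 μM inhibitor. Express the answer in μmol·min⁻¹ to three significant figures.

1.09 μmol·min⁻¹

With α = 1 + [I]/Ki = 1 + 0.0996/0.228 = 1.437, the competitive rate law is v = Vmax[S] / (αKm + [S]).
v = 5.71×6.49 / (1.437×19.2 + 6.49) = 37.06/34.08 = 1.09 μmol·min⁻¹.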